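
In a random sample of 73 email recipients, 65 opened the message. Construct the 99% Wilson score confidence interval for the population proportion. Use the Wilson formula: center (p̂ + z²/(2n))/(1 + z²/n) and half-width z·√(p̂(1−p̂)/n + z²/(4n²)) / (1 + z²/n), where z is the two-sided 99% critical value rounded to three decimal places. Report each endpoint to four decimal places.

(0.7620, 0.9537)

p̂ = 65/73 = 0.89041; z = 2.576, so z² = 6.635776.
1 + z²/n = 1.090901.
Center = (0.89041 + 0.045451)/1.090901 = 0.85788.
Radicand: p̂(1−p̂)/n + z²/(4n²) = 0.001336703 + 0.000311305 = 0.001648008.
Half-width = z·√(radicand)/denom = 2.576·0.040596/1.090901 = 0.09586.
So the interval runs from 0.7620 to 0.9537.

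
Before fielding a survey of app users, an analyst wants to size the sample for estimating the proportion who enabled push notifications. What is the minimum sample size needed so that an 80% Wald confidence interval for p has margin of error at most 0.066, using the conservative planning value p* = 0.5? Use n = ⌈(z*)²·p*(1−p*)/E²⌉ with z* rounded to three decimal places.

n = 95

z* = 1.282 at the 80% level.
p*(1−p*) = 0.50·0.50 = 0.2500.
(z*)²·p*(1−p*)/E² = 1.643524·0.2500/0.004356 = 94.325.
⌈94.325⌉ = 95.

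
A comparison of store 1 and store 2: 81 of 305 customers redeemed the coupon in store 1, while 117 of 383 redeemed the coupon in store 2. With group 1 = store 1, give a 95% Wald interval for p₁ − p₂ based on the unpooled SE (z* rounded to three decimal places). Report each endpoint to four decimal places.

(-0.1076, 0.0278)

p̂₁ = 81/305 = 0.26557, p̂₂ = 117/383 = 0.30548; p̂₁ − p̂₂ = -0.03991.
Unpooled SE = √(p̂₁(1−p̂₁)/n₁ + p̂₂(1−p̂₂)/n₂) = √(0.000639490 + 0.000553951) = 0.034546.
For 95% confidence, z* = 1.960. Margin = 1.960·0.034546 = 0.06771.
CI: -0.03991 ± 0.06771 = (-0.1076, 0.0278).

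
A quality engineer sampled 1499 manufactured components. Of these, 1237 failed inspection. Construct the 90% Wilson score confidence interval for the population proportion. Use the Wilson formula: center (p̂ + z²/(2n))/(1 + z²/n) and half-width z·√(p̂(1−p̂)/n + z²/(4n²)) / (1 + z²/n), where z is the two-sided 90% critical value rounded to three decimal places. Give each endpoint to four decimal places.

p̂ = 1237/1499 = 0.82522; z = 1.645, so z² = 2.706025.
1 + z²/n = 1.001805.
Center = (0.82522 + 0.000903)/1.001805 = 0.82463.
Radicand: p̂(1−p̂)/n + z²/(4n²) = 0.000096220 + 0.000000301 = 0.000096521.
Half-width = z·√(radicand)/denom = 1.645·0.009825/1.001805 = 0.01613.
CI: 0.82463 ± 0.01613 = (0.8085, 0.8408).

(0.8085, 0.8408)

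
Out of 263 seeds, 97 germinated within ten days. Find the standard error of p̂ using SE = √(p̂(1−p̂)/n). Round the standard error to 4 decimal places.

SE = 0.0298

With x = 97 successes in n = 263, p̂ = 0.36882.
p̂(1−p̂) = 0.232792.
SE = √(0.232792/263) = √0.000885141 = 0.0298.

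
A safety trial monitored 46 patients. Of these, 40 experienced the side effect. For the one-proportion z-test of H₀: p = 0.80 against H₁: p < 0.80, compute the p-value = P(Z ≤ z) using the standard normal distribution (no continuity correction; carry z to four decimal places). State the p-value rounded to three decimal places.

p-value = 0.881

With x = 40 successes in n = 46, p̂ = 0.86957.
Null standard error: √(0.80·0.20/46) = √0.003478261 = 0.058977.
z = (p̂ − p₀)/SE = (40/46 − 0.80)/0.058977 ≈ 1.1795.
p-value = P(Z ≤ z) with z = 1.1795 → 0.881.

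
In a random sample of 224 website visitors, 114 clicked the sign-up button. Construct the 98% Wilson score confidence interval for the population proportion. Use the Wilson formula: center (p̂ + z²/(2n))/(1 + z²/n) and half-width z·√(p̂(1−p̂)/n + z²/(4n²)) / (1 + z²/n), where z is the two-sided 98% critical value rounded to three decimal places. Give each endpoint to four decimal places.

(0.4319, 0.5855)

p̂ = 114/224 = 0.50893; z = 2.326, so z² = 5.410276.
Denominator 1 + z²/n = 1 + 5.410276/224 = 1.024153.
Adjusted center: (0.50893 + z²/(2n))/1.024153 = 0.50872.
Radicand: p̂(1−p̂)/n + z²/(4n²) = 0.001115716 + 0.000026956 = 0.001142672.
Half-width = 2.326·√0.001142672/1.024153 = 0.07677.
Interval: 0.50872 ± 0.07677 → (0.4319, 0.5855).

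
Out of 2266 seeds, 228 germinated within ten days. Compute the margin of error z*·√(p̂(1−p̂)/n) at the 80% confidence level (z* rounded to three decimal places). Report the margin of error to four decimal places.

p̂ = 228/2266 = 0.10062.
SE = √(p̂(1−p̂)/n) = √(0.090494/2266) = 0.006319.
The 80% critical value is z* = 1.282.
ME = 1.282·0.006319 = 0.0081.

ME = 0.0081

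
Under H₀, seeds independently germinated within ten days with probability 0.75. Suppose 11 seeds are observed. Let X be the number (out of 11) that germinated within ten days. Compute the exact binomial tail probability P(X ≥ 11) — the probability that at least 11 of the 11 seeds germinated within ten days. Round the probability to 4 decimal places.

X is binomial with n = 11 and p = 0.75.
P(X ≥ 11) = C(11,11)·0.75^11·0.25^0.
= 0.042235 = 0.0422.

P = 0.0422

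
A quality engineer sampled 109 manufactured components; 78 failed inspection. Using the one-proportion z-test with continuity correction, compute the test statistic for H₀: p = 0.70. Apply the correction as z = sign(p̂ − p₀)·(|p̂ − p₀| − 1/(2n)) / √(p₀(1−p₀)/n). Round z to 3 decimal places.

z = 0.251

With x = 78 successes in n = 109, p̂ = 0.71560. p̂ − p₀ = 0.015596.
Continuity correction 1/(2n) = 1/218 = 0.004587.
Corrected numerator: |0.015596| − 0.004587 = 0.011009.
SE₀ = √(0.70·0.30/109) = 0.043893.
z = (+)0.011009/0.043893 = 0.251.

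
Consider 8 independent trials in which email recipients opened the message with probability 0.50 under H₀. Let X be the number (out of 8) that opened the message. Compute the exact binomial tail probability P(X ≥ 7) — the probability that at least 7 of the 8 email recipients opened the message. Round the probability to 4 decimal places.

P = 0.0352

X ~ Binomial(n=8, p=0.50).
P(X ≥ 7) = C(8,7)·0.50^7·0.50^1 + C(8,8)·0.50^8·0.50^0.
= 0.031250 + 0.003906 = 0.0352.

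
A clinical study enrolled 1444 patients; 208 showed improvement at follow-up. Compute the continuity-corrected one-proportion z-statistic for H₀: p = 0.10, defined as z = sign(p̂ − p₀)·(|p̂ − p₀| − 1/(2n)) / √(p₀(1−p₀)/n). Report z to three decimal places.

z = 5.535

p̂ = 208/1444 = 0.14404. p̂ − p₀ = 0.044044.
Continuity correction 1/(2n) = 1/2888 = 0.000346.
Corrected numerator: |0.044044| − 0.000346 = 0.043698.
Under H₀, SE = √(p₀(1−p₀)/n) = √(0.10·0.90/1444) = √0.000062327 = 0.007895.
z = (+)0.043698/0.007895 = 5.535.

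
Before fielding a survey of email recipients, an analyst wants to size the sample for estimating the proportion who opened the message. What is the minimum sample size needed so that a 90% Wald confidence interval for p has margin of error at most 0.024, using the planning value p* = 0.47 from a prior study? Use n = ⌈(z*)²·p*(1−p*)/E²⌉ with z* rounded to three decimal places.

For 90% confidence, z* = 1.645.
p*(1−p*) = 0.2491.
Required n before rounding: 2.706025 × 0.2491 / 0.024² = 1170.262.
⌈1170.262⌉ = 1171.

n = 1171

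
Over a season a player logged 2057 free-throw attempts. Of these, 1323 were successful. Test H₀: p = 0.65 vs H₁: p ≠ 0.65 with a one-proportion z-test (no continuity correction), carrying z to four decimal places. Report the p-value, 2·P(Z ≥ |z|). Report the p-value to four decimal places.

p-value = 0.5160

With x = 1323 successes in n = 2057, p̂ = 0.64317.
Under H₀, SE = √(p₀(1−p₀)/n) = √(0.65·0.35/2057) = √0.000110598 = 0.010517.
z = (p̂ − p₀)/SE = (1323/2057 − 0.65)/0.010517 ≈ -0.6495.
p-value = 2·P(Z ≥ |z|) with z = -0.6495 → 0.5160.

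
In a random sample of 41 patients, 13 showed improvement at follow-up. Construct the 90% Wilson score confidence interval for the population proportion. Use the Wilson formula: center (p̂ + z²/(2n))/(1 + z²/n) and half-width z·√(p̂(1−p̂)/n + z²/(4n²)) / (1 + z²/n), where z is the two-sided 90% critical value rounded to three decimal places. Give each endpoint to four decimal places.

p̂ = 13/41 = 0.31707; z = 1.645, so z² = 2.706025.
1 + z²/n = 1.066001.
Adjusted center: (0.31707 + z²/(2n))/1.066001 = 0.32840.
Radicand: p̂(1−p̂)/n + z²/(4n²) = 0.005281409 + 0.000402443 = 0.005683852.
Half-width = 1.645·√0.005683852/1.066001 = 0.11634.
So the interval runs from 0.2121 to 0.4447.

(0.2121, 0.4447)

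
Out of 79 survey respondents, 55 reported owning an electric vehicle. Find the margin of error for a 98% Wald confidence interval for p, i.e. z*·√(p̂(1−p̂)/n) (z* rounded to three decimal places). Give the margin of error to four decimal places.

ME = 0.1204

Sample proportion p̂ = 55/79 = 0.69620.
Standard error of p̂: √(0.211505/79) = √0.002677273 = 0.051742.
For 98% confidence, z* = 2.326.
Margin of error = z*·SE = 2.326 × 0.051742 = 0.1204.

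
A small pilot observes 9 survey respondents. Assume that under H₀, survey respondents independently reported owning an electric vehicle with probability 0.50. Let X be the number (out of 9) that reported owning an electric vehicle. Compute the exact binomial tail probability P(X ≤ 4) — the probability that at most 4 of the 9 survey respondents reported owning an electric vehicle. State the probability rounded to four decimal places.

X is binomial with n = 9 and p = 0.50.
P(X ≤ 4) = Σ_{j=0}^{4} C(9,j)·0.50^j·0.50^{9−j}.
= 0.001953 + 0.017578 + 0.070312 + 0.164062 + 0.246094 = 0.5000.

P = 0.5000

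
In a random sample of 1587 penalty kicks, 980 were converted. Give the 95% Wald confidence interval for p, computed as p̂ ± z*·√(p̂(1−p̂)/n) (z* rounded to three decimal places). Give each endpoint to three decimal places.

p̂ = 980/1587 = 0.61752.
Standard error of p̂: √(0.236190/1587) = √0.000148828 = 0.012199.
z* = 1.960 at the 95% level.
Margin of error: 1.960 × 0.012199 = 0.02391.
So the interval runs from 0.594 to 0.641.

(0.594, 0.641)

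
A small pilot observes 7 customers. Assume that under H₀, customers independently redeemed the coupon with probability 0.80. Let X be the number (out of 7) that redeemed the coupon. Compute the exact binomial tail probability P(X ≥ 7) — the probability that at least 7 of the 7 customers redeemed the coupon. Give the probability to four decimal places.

P = 0.2097

X ~ Binomial(n=7, p=0.80).
P(X ≥ 7) = C(7,7)·0.80^7·0.20^0.
= 0.209715 = 0.2097.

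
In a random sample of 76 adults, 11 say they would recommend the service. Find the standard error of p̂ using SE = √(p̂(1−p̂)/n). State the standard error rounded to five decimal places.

SE = 0.04036

Sample proportion p̂ = 11/76 = 0.14474.
p̂(1−p̂) = 0.123790.
SE = √(0.123790/76) = 0.04036.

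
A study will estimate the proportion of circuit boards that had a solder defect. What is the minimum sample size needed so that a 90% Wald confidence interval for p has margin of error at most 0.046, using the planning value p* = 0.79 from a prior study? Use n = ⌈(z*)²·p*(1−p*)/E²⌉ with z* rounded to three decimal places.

For 90% confidence, z* = 1.645.
p*(1−p*) = 0.79·0.21 = 0.1659.
Required n before rounding: 2.706025 × 0.1659 / 0.046² = 212.160.
⌈212.160⌉ = 213.

n = 213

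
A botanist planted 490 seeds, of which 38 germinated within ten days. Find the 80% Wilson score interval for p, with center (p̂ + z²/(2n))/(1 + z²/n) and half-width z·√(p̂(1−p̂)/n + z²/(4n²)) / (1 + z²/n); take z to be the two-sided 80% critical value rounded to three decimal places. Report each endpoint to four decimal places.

Here p̂ = 38/490 = 0.07755 and z = 1.282 (z² = 1.643524).
Denominator 1 + z²/n = 1 + 1.643524/490 = 1.003354.
Adjusted center: (0.07755 + z²/(2n))/1.003354 = 0.07896.
Radicand: p̂(1−p̂)/n + z²/(4n²) = 0.000145994 + 0.000001711 = 0.000147705.
Half-width = 1.282·√0.000147705/1.003354 = 0.01553.
CI: 0.07896 ± 0.01553 = (0.0634, 0.0945).

(0.0634, 0.0945)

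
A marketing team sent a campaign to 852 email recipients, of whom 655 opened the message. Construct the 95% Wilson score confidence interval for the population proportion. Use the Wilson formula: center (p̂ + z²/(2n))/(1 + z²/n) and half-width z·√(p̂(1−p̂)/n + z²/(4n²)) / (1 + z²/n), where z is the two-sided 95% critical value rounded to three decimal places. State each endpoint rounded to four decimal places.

(0.7393, 0.7958)

p̂ = 655/852 = 0.76878; z = 1.960, so z² = 3.841600.
Denominator 1 + z²/n = 1 + 3.841600/852 = 1.004509.
Center = (0.76878 + 0.002254)/1.004509 = 0.76757.
Radicand: p̂(1−p̂)/n + z²/(4n²) = 0.000208636 + 0.000001323 = 0.000209959.
Half-width = 1.960·√0.000209959/1.004509 = 0.02827.
So the interval runs from 0.7393 to 0.7958.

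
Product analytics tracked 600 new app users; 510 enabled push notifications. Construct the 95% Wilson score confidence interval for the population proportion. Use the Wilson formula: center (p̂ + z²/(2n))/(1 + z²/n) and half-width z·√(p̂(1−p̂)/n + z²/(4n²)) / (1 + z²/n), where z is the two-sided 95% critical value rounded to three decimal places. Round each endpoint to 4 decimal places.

(0.8192, 0.8763)

p̂ = 510/600 = 0.85000; z = 1.960, so z² = 3.841600.
Denominator 1 + z²/n = 1 + 3.841600/600 = 1.006403.
Center = (0.85000 + 0.003201)/1.006403 = 0.84777.
Radicand: p̂(1−p̂)/n + z²/(4n²) = 0.000212500 + 0.000002668 = 0.000215168.
Half-width = z·√(radicand)/denom = 1.960·0.014669/1.006403 = 0.02857.
Interval: 0.84777 ± 0.02857 → (0.8192, 0.8763).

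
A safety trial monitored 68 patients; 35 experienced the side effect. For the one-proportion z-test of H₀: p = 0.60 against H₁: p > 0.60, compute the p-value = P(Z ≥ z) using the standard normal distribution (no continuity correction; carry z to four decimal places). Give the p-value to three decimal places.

With x = 35 successes in n = 68, p̂ = 0.51471.
Null standard error: √(0.60·0.40/68) = √0.003529412 = 0.059409.
Test statistic (full precision, shown to 4 dp): z = (35/68 − 0.60)/SE₀ ≈ -1.4357.
From the standard normal, P(Z ≥ z) = 0.924.

p-value = 0.924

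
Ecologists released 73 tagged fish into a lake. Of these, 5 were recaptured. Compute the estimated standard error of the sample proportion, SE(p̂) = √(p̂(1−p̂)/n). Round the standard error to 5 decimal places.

p̂ = 5/73 = 0.06849.
p̂(1−p̂) = 0.063799.
SE = √(0.063799/73) = 0.02956.

SE = 0.02956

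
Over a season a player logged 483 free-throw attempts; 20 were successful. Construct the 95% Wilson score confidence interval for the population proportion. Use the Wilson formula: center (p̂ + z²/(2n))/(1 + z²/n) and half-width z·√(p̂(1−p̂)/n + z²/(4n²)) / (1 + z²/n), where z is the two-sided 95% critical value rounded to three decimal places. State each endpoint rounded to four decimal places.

(0.0270, 0.0631)

p̂ = 20/483 = 0.04141; z = 1.960, so z² = 3.841600.
Denominator 1 + z²/n = 1 + 3.841600/483 = 1.007954.
Center = (0.04141 + 0.003977)/1.007954 = 0.04503.
Radicand: p̂(1−p̂)/n + z²/(4n²) = 0.000082181 + 0.000004117 = 0.000086298.
Half-width = 1.960·√0.000086298/1.007954 = 0.01806.
CI: 0.04503 ± 0.01806 = (0.0270, 0.0631).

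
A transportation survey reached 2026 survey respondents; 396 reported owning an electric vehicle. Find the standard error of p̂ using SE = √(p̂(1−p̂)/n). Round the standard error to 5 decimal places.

With x = 396 successes in n = 2026, p̂ = 0.19546.
p̂(1−p̂) = 0.19546·0.80454 = 0.157255.
SE = √(0.157255/2026) = 0.00881.

SE = 0.00881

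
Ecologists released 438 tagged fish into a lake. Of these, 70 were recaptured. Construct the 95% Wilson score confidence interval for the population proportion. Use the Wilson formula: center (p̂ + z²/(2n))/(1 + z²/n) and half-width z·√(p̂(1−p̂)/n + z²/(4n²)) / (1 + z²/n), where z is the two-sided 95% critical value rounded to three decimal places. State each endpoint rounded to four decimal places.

(0.1285, 0.1971)

p̂ = 70/438 = 0.15982; z = 1.960, so z² = 3.841600.
Denominator 1 + z²/n = 1 + 3.841600/438 = 1.008771.
Adjusted center: (0.15982 + z²/(2n))/1.008771 = 0.16278.
Radicand: p̂(1−p̂)/n + z²/(4n²) = 0.000306566 + 0.000005006 = 0.000311572.
Half-width = 1.960·√0.000311572/1.008771 = 0.03430.
Interval: 0.16278 ± 0.03430 → (0.1285, 0.1971).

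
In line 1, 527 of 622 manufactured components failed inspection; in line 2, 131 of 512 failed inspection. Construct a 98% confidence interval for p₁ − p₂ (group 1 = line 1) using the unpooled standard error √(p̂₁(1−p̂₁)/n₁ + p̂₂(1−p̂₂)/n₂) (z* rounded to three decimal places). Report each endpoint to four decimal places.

(0.5354, 0.6474)

p̂₁ = 0.84727, p̂₂ = 0.25586, so the observed difference is 0.59141.
Unpooled SE = √(p̂₁(1−p̂₁)/n₁ + p̂₂(1−p̂₂)/n₂) = √(0.000208048 + 0.000371866) = 0.024081.
For 98% confidence, z* = 2.326. Margin of error = 0.05601.
CI: 0.59141 ± 0.05601 = (0.5354, 0.6474).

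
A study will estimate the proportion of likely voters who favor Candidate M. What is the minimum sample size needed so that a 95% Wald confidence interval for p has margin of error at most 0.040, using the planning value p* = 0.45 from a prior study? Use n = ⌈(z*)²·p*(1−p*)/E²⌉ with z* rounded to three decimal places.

z* = 1.960 at the 95% level.
p*(1−p*) = 0.2475.
(z*)²·p*(1−p*)/E² = 3.841600·0.2475/0.001600 = 594.247.
Rounding up, n = 595.

n = 595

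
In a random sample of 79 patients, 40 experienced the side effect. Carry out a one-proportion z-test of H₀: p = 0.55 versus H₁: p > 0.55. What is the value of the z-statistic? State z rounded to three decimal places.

The sample proportion is 40/79 = 0.50633.
Under H₀, SE = √(p₀(1−p₀)/n) = √(0.55·0.45/79) = √0.003132911 = 0.055972.
z = (p̂ − p₀)/SE = (0.50633 − 0.55)/0.055972 = -0.780.

z = -0.780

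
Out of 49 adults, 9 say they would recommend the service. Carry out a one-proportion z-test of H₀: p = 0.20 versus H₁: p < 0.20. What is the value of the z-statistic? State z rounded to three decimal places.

z = -0.286

The sample proportion is 9/49 = 0.18367.
Null standard error: √(0.20·0.80/49) = √0.003265306 = 0.057143.
Test statistic: z = -0.01633/0.057143 = -0.286.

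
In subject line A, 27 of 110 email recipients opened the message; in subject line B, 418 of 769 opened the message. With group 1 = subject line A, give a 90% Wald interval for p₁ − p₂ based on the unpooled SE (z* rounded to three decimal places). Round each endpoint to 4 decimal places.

(-0.3718, -0.2244)

p̂₁ = 27/110 = 0.24545, p̂₂ = 418/769 = 0.54356; p̂₁ − p̂₂ = -0.29811.
Unpooled SE = √(p̂₁(1−p̂₁)/n₁ + p̂₂(1−p̂₂)/n₂) = √(0.001683696 + 0.000322630) = 0.044792.
The 90% critical value is z* = 1.645. Margin = 1.645·0.044792 = 0.07368.
So the interval runs from -0.3718 to -0.2244.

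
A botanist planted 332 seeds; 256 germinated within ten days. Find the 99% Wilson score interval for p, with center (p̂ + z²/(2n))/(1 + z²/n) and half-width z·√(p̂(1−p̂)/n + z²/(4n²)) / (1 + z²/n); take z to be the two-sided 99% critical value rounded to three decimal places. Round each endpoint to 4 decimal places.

Here p̂ = 256/332 = 0.77108 and z = 2.576 (z² = 6.635776).
Denominator 1 + z²/n = 1 + 6.635776/332 = 1.019987.
Adjusted center: (0.77108 + z²/(2n))/1.019987 = 0.76577.
Radicand: p̂(1−p̂)/n + z²/(4n²) = 0.000531667 + 0.000015051 = 0.000546718.
Half-width = 2.576·√0.000546718/1.019987 = 0.05905.
Interval: 0.76577 ± 0.05905 → (0.7067, 0.8248).

(0.7067, 0.8248)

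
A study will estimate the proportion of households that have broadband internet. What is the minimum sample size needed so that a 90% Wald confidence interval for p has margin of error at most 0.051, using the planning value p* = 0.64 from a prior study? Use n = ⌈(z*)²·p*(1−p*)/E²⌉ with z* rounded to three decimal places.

The 90% critical value is z* = 1.645.
p*(1−p*) = 0.2304.
(z*)²·p*(1−p*)/E² = 2.706025·0.2304/0.002601 = 239.703.
Rounding up, n = 240.

n = 240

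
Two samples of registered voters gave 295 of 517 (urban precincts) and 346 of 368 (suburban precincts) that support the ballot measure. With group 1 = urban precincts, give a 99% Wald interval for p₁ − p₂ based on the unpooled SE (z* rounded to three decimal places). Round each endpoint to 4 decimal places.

p̂₁ = 0.57060, p̂₂ = 0.94022, so the observed difference is -0.36962.
SE = √(0.000473918 + 0.000152741) = √0.000626659 = 0.025033.
z* = 2.576 at the 99% level. Margin of error = 0.06449.
CI: -0.36962 ± 0.06449 = (-0.4341, -0.3051).

(-0.4341, -0.3051)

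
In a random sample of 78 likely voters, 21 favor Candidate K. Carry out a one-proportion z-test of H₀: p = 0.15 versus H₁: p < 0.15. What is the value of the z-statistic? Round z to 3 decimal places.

z = 2.949

With x = 21 successes in n = 78, p̂ = 0.26923.
Null standard error: √(0.15·0.85/78) = √0.001634615 = 0.040430.
Test statistic: z = 0.11923/0.040430 = 2.949.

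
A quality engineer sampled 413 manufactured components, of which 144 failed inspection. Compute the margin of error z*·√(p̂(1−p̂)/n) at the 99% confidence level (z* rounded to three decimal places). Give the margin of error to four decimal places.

p̂ = 144/413 = 0.34867.
SE(p̂) = √(0.34867·0.65133/413) = 0.023449.
The 99% critical value is z* = 2.576.
ME = 2.576·0.023449 = 0.0604.

ME = 0.0604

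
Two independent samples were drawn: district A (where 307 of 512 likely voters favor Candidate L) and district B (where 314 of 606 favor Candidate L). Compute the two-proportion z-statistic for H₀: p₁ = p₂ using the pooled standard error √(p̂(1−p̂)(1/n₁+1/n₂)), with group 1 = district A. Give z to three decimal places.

z = 2.731

Sample proportions: p̂₁ = 307/512 = 0.59961 and p̂₂ = 314/606 = 0.51815.
Pooling: p̂ = 621/1118 = 0.55546.
Pooled SE = √[0.2469246·0.00360329] ≈ 0.029829.
z = 0.08146/0.029829 = 2.731.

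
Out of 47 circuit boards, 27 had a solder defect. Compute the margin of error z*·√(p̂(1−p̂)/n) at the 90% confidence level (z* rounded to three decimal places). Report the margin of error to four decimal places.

p̂ = 27/47 = 0.57447.
SE = √(p̂(1−p̂)/n) = √(0.244455/47) = 0.072119.
For 90% confidence, z* = 1.645.
ME = 1.645·0.072119 = 0.1186.

ME = 0.1186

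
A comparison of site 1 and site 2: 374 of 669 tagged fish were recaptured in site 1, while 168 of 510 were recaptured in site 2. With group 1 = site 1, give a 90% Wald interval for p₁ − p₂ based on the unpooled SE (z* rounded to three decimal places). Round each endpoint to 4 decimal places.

(0.1831, 0.2762)

p̂₁ = 374/669 = 0.55904, p̂₂ = 168/510 = 0.32941; p̂₁ − p̂₂ = 0.22963.
Unpooled SE = √(p̂₁(1−p̂₁)/n₁ + p̂₂(1−p̂₂)/n₂) = √(0.000368481 + 0.000433137) = 0.028313.
The 90% critical value is z* = 1.645. Margin = 1.645·0.028313 = 0.04657.
CI: 0.22963 ± 0.04657 = (0.1831, 0.2762).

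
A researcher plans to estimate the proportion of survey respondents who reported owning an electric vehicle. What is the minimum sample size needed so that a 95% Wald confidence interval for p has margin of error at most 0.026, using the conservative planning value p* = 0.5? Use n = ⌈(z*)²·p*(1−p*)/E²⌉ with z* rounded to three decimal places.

n = 1421

z* = 1.960 at the 95% level.
p*(1−p*) = 0.50·0.50 = 0.2500.
(z*)²·p*(1−p*)/E² = 3.841600·0.2500/0.000676 = 1420.710.
⌈1420.710⌉ = 1421.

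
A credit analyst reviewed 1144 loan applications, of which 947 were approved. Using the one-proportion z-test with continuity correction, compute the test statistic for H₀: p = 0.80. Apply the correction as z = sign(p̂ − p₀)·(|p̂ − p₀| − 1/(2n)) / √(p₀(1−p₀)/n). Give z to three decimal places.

z = 2.314

The sample proportion is 947/1144 = 0.82780. p̂ − p₀ = 0.027797.
1/(2n) = 0.000437.
Corrected numerator: |0.027797| − 0.000437 = 0.027360.
Null standard error: √(0.80·0.20/1144) = √0.000139860 = 0.011826.
z = +0.027360/0.011826 = 2.314.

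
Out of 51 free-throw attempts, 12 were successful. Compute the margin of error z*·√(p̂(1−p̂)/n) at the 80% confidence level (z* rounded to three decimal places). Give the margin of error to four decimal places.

ME = 0.0761

The sample proportion is 12/51 = 0.23529.
Standard error of p̂: √(0.179931/51) = √0.003528055 = 0.059397.
For 80% confidence, z* = 1.282.
So ME = 0.0761.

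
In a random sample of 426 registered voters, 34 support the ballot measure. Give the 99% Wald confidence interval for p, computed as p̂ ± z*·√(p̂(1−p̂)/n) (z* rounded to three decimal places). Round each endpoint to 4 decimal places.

(0.0460, 0.1136)

The sample proportion is 34/426 = 0.07981.
Standard error of p̂: √(0.073442/426) = √0.000172400 = 0.013130.
The 99% critical value is z* = 2.576.
Margin of error: 2.576 × 0.013130 = 0.03382.
Interval: 0.07981 ± 0.03382 → (0.0460, 0.1136).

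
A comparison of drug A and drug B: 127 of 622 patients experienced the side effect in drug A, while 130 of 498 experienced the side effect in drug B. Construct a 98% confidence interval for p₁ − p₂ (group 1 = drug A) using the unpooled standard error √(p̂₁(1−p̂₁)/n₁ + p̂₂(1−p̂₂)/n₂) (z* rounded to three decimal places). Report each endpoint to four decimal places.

(-0.1161, 0.0024)

p̂₁ = 127/622 = 0.20418, p̂₂ = 130/498 = 0.26104; p̂₁ − p̂₂ = -0.05686.
SE = √(0.000261239 + 0.000387350) = √0.000648589 = 0.025467.
z* = 2.326 at the 98% level. Margin = 2.326·0.025467 = 0.05924.
So the interval runs from -0.1161 to 0.0024.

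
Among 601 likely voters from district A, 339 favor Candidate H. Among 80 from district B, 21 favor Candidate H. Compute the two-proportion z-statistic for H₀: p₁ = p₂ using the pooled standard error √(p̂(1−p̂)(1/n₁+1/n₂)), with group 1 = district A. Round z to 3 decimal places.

p̂₁ = 339/601 = 0.56406, p̂₂ = 21/80 = 0.26250.
Pooled p̂ = (339+21)/(601+80) = 360/681 = 0.52863.
Pooled SE = √[0.2491801·0.01416389] ≈ 0.059408.
z = (p̂₁ − p̂₂)/SE = (0.56406 − 0.26250)/0.059408 = 0.30156/0.059408 = 5.076.

z = 5.076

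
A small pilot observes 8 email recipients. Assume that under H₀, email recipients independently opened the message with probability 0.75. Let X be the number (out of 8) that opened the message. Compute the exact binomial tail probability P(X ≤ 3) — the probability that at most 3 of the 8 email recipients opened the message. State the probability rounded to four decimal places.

P = 0.0273

X is binomial with n = 8 and p = 0.75.
P(X ≤ 3) = C(8,0)·0.75^0·0.25^8 + C(8,1)·0.75^1·0.25^7 + C(8,2)·0.75^2·0.25^6 + C(8,3)·0.75^3·0.25^5.
= 0.000015 + 0.000366 + 0.003845 + 0.023071 = 0.0273.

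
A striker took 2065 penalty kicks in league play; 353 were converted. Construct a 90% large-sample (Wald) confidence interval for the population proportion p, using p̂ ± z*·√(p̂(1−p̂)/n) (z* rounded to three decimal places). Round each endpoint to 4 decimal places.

The sample proportion is 353/2065 = 0.17094.
SE = √(p̂(1−p̂)/n) = √(0.141722/2065) = 0.008284.
For 90% confidence, z* = 1.645.
Margin of error: 1.645 × 0.008284 = 0.01363.
Interval: 0.17094 ± 0.01363 → (0.1573, 0.1846).

(0.1573, 0.1846)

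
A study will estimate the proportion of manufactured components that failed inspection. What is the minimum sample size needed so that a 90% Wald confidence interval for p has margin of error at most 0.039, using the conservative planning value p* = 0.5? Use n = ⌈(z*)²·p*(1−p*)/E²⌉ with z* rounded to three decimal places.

For 90% confidence, z* = 1.645.
p*(1−p*) = 0.2500.
(z*)²·p*(1−p*)/E² = 2.706025·0.2500/0.001521 = 444.777.
⌈444.777⌉ = 445.

n = 445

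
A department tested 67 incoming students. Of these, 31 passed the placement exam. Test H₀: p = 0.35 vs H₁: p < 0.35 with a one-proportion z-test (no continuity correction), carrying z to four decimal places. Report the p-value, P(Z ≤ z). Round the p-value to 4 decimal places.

p-value = 0.9734

p̂ = 31/67 = 0.46269.
Null standard error: √(0.35·0.65/67) = √0.003395522 = 0.058271.
z = (p̂ − p₀)/SE = (31/67 − 0.35)/0.058271 ≈ 1.9338.
From the standard normal, P(Z ≤ z) = 0.9734.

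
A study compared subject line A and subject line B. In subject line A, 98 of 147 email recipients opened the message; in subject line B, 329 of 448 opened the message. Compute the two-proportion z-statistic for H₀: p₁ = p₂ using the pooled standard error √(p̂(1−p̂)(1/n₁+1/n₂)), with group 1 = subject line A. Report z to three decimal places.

z = -1.582

Sample proportions: p̂₁ = 98/147 = 0.66667 and p̂₂ = 329/448 = 0.73438.
Pooled p̂ = (98+329)/(147+448) = 427/595 = 0.71765.
SE = √[p̂(1−p̂)(1/n₁+1/n₂)] = √[0.71765·0.28235·(1/147+1/448)] ≈ 0.042787.
z = -0.06771/0.042787 = -1.582.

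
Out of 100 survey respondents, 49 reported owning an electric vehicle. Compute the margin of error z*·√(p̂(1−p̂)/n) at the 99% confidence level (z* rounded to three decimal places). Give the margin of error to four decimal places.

The sample proportion is 49/100 = 0.49000.
SE(p̂) = √(0.49000·0.51000/100) = 0.049990.
z* = 2.576 at the 99% level.
ME = 2.576·0.049990 = 0.1288.

ME = 0.1288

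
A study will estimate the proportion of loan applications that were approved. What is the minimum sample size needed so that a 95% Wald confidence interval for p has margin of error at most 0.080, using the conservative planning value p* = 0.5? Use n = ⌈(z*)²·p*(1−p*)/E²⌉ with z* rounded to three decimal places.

For 95% confidence, z* = 1.960.
p*(1−p*) = 0.50·0.50 = 0.2500.
(z*)²·p*(1−p*)/E² = 3.841600·0.2500/0.006400 = 150.062.
Rounding up, n = 151.

n = 151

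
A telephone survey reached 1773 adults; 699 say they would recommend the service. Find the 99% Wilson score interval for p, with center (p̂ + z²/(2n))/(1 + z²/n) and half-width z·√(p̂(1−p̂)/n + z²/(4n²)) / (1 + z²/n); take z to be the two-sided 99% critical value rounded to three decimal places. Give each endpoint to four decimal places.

Here p̂ = 699/1773 = 0.39425 and z = 2.576 (z² = 6.635776).
1 + z²/n = 1.003743.
Adjusted center: (0.39425 + z²/(2n))/1.003743 = 0.39464.
Radicand: p̂(1−p̂)/n + z²/(4n²) = 0.000134696 + 0.000000528 = 0.000135224.
Half-width = z·√(radicand)/denom = 2.576·0.011629/1.003743 = 0.02984.
Interval: 0.39464 ± 0.02984 → (0.3648, 0.4245).

(0.3648, 0.4245)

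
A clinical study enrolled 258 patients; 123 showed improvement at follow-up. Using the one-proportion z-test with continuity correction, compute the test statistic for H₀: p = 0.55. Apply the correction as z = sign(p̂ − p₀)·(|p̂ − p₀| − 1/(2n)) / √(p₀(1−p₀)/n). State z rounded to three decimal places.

z = -2.303

Sample proportion p̂ = 123/258 = 0.47674. p̂ − p₀ = -0.073256.
1/(2n) = 0.001938.
Corrected numerator: |-0.073256| − 0.001938 = 0.071318.
SE₀ = √(0.55·0.45/258) = 0.030973.
z = −0.071318/0.030973 = -2.303.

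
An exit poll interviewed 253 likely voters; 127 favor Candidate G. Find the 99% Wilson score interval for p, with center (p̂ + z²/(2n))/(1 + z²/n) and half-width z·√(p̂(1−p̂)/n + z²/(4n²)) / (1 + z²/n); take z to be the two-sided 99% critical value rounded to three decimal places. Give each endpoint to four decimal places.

p̂ = 127/253 = 0.50198; z = 2.576, so z² = 6.635776.
Denominator 1 + z²/n = 1 + 6.635776/253 = 1.026228.
Center = (0.50198 + 0.013114)/1.026228 = 0.50193.
Radicand: p̂(1−p̂)/n + z²/(4n²) = 0.000988127 + 0.000025917 = 0.001014044.
Half-width = 2.576·√0.001014044/1.026228 = 0.07993.
Interval: 0.50193 ± 0.07993 → (0.4220, 0.5819).

(0.4220, 0.5819)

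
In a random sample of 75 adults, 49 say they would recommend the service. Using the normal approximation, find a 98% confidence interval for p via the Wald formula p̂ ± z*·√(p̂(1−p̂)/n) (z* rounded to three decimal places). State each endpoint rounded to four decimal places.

(0.5255, 0.7812)

Sample proportion p̂ = 49/75 = 0.65333.
SE(p̂) = √(0.65333·0.34667/75) = 0.054953.
The 98% critical value is z* = 2.326.
Margin = 2.326·0.054953 = 0.12782.
Interval: 0.65333 ± 0.12782 → (0.5255, 0.7812).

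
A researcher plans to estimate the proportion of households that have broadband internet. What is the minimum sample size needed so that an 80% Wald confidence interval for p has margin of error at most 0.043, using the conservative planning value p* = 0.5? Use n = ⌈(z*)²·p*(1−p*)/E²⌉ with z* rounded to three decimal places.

The 80% critical value is z* = 1.282.
p*(1−p*) = 0.2500.
Required n before rounding: 1.643524 × 0.2500 / 0.043² = 222.218.
⌈222.218⌉ = 223.

n = 223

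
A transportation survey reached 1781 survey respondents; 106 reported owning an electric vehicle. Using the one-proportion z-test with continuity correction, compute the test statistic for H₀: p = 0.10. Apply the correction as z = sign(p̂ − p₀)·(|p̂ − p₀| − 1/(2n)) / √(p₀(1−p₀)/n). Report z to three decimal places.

p̂ = 106/1781 = 0.05952. p̂ − p₀ = -0.040483.
Continuity correction 1/(2n) = 1/3562 = 0.000281.
Corrected numerator: |-0.040483| − 0.000281 = 0.040202.
SE₀ = √(0.10·0.90/1781) = 0.007109.
z = (−)0.040202/0.007109 = -5.655.

z = -5.655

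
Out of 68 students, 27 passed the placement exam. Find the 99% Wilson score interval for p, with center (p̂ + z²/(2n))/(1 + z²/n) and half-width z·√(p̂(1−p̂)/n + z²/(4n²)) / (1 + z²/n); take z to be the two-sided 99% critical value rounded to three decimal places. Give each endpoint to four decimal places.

(0.2600, 0.5524)

Here p̂ = 27/68 = 0.39706 and z = 2.576 (z² = 6.635776).
1 + z²/n = 1.097585.
Adjusted center: (0.39706 + z²/(2n))/1.097585 = 0.40621.
Radicand: p̂(1−p̂)/n + z²/(4n²) = 0.003520634 + 0.000358768 = 0.003879402.
Half-width = z·√(radicand)/denom = 2.576·0.062285/1.097585 = 0.14618.
So the interval runs from 0.2600 to 0.5524.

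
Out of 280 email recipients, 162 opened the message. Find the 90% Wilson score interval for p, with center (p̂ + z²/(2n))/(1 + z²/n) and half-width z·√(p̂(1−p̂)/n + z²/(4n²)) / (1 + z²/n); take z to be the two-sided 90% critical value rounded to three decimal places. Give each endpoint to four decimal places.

(0.5295, 0.6261)

p̂ = 162/280 = 0.57857; z = 1.645, so z² = 2.706025.
Denominator 1 + z²/n = 1 + 2.706025/280 = 1.009664.
Adjusted center: (0.57857 + z²/(2n))/1.009664 = 0.57782.
Radicand: p̂(1−p̂)/n + z²/(4n²) = 0.000870809 + 0.000008629 = 0.000879438.
Half-width = 1.645·√0.000879438/1.009664 = 0.04832.
Interval: 0.57782 ± 0.04832 → (0.5295, 0.6261).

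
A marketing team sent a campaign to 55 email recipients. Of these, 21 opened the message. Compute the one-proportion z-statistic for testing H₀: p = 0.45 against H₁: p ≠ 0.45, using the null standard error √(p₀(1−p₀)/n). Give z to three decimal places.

Sample proportion p̂ = 21/55 = 0.38182.
Null standard error: √(0.45·0.55/55) = √0.004500000 = 0.067082.
z = (p̂ − p₀)/SE = (0.38182 − 0.45)/0.067082 = -1.016.

z = -1.016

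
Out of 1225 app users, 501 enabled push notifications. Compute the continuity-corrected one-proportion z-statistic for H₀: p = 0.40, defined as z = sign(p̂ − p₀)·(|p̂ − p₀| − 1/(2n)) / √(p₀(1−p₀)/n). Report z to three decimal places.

z = 0.612

p̂ = 501/1225 = 0.40898. p̂ − p₀ = 0.008980.
1/(2n) = 0.000408.
Corrected numerator: |0.008980| − 0.000408 = 0.008572.
Under H₀, SE = √(p₀(1−p₀)/n) = √(0.40·0.60/1225) = √0.000195918 = 0.013997.
z = +0.008572/0.013997 = 0.612.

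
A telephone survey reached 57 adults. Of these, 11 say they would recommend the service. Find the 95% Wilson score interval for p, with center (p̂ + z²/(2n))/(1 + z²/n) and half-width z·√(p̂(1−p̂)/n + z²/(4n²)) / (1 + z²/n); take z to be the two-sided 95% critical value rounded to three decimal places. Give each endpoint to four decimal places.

(0.1113, 0.3134)

Here p̂ = 11/57 = 0.19298 and z = 1.960 (z² = 3.841600).
Denominator 1 + z²/n = 1 + 3.841600/57 = 1.067396.
Adjusted center: (0.19298 + z²/(2n))/1.067396 = 0.21237.
Radicand: p̂(1−p̂)/n + z²/(4n²) = 0.002732285 + 0.000295599 = 0.003027884.
Half-width = 1.960·√0.003027884/1.067396 = 0.10104.
So the interval runs from 0.1113 to 0.3134.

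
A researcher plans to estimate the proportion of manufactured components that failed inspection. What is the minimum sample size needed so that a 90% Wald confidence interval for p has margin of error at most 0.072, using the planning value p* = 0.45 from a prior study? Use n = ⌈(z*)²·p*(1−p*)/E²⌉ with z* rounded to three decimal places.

The 90% critical value is z* = 1.645.
p*(1−p*) = 0.2475.
Required n before rounding: 2.706025 × 0.2475 / 0.072² = 129.194.
Rounding up, n = 130.

n = 130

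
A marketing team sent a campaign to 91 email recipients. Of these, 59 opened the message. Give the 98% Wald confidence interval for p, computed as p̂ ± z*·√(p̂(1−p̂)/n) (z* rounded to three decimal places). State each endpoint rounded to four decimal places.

With x = 59 successes in n = 91, p̂ = 0.64835.
SE(p̂) = √(0.64835·0.35165/91) = 0.050054.
z* = 2.326 at the 98% level.
Margin = 2.326·0.050054 = 0.11643.
So the interval runs from 0.5319 to 0.7648.

(0.5319, 0.7648)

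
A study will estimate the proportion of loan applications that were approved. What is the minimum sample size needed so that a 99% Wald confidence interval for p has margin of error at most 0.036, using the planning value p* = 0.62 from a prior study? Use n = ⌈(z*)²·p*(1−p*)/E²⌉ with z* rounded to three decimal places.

n = 1207

The 99% critical value is z* = 2.576.
p*(1−p*) = 0.2356.
(z*)²·p*(1−p*)/E² = 6.635776·0.2356/0.001296 = 1206.319.
Rounding up, n = 1207.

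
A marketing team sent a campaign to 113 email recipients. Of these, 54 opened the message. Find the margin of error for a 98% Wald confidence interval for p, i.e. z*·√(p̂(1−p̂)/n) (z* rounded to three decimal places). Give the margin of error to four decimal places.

With x = 54 successes in n = 113, p̂ = 0.47788.
Standard error of p̂: √(0.249511/113) = √0.002208058 = 0.046990.
z* = 2.326 at the 98% level.
So ME = 0.1093.

ME = 0.1093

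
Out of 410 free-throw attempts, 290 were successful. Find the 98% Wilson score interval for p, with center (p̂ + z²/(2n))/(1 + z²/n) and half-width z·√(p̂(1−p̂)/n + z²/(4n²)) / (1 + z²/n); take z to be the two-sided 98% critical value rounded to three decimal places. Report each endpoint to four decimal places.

(0.6526, 0.7566)

Here p̂ = 290/410 = 0.70732 and z = 2.326 (z² = 5.410276).
1 + z²/n = 1.013196.
Center = (0.70732 + 0.006598)/1.013196 = 0.70462.
Radicand: p̂(1−p̂)/n + z²/(4n²) = 0.000504926 + 0.000008046 = 0.000512972.
Half-width = z·√(radicand)/denom = 2.326·0.022649/1.013196 = 0.05200.
Interval: 0.70462 ± 0.05200 → (0.6526, 0.7566).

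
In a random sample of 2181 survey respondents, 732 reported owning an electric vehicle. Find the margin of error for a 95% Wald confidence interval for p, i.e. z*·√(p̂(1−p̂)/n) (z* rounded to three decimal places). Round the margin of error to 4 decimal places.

With x = 732 successes in n = 2181, p̂ = 0.33563.
SE(p̂) = √(0.33563·0.66437/2181) = 0.010111.
For 95% confidence, z* = 1.960.
ME = 1.960·0.010111 = 0.0198.

ME = 0.0198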